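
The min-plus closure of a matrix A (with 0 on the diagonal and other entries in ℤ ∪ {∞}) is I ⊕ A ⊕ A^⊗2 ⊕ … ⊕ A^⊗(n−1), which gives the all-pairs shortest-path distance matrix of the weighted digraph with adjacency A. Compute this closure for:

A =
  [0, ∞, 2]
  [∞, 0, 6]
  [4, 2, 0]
Closure =
  [0, 4, 2]
  [10, 0, 6]
  [4, 2, 0]

This is the Floyd-Warshall all-pairs shortest-path computation. For each intermediate vertex k = 0, 1, …, 2, update dist[i][j] ← min(dist[i][j], dist[i][k] + dist[k][j]). The final matrix gives, for each (i, j), the minimum total weight of any directed path from i to j (possibly empty when i = j).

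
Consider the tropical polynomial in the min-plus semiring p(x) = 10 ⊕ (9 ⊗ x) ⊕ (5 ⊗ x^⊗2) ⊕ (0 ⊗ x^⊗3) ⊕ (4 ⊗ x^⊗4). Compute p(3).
p(3) = 9

A tropical monomial a ⊗ x^⊗i evaluates to a + i · x. Evaluating each term at x = 3:
  Term 0 contributes 10 + 0 · 3 = 10
  Term 1 contributes 9 + 1 · 3 = 12
  Term 2 contributes 5 + 2 · 3 = 11
  Term 3 contributes 0 + 3 · 3 = 9
  Term 4 contributes 4 + 4 · 3 = 16
p(3) = ⊕ of these = min[10, 12, 11, 9, 16] = 9.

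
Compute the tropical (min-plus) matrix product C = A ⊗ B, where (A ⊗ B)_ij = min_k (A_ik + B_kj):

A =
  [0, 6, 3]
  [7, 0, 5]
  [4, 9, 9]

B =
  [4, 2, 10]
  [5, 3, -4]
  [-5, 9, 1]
A ⊗ B =
  [-2, 2, 2]
  [0, 3, -4]
  [4, 6, 5]

Apply the min-plus product entry-by-entry:
  C[0][0] = min over k of (A[0][0] + B[0][0] = 0 + 4 = 4, A[0][1] + B[1][0] = 6 + 5 = 11, A[0][2] + B[2][0] = 3 + -5 = -2) = -2 (attained at k = 2)
  C[0][1] = min over k of (A[0][0] + B[0][1] = 0 + 2 = 2, A[0][1] + B[1][1] = 6 + 3 = 9, A[0][2] + B[2][1] = 3 + 9 = 12) = 2 (attained at k = 0)
  C[0][2] = min over k of (A[0][0] + B[0][2] = 0 + 10 = 10, A[0][1] + B[1][2] = 6 + -4 = 2, A[0][2] + B[2][2] = 3 + 1 = 4) = 2 (attained at k = 1)
  C[1][0] = min over k of (A[1][0] + B[0][0] = 7 + 4 = 11, A[1][1] + B[1][0] = 0 + 5 = 5, A[1][2] + B[2][0] = 5 + -5 = 0) = 0 (attained at k = 2)
  C[1][1] = min over k of (A[1][0] + B[0][1] = 7 + 2 = 9, A[1][1] + B[1][1] = 0 + 3 = 3, A[1][2] + B[2][1] = 5 + 9 = 14) = 3 (attained at k = 1)
  C[1][2] = min over k of (A[1][0] + B[0][2] = 7 + 10 = 17, A[1][1] + B[1][2] = 0 + -4 = -4, A[1][2] + B[2][2] = 5 + 1 = 6) = -4 (attained at k = 1)
  C[2][0] = min over k of (A[2][0] + B[0][0] = 4 + 4 = 8, A[2][1] + B[1][0] = 9 + 5 = 14, A[2][2] + B[2][0] = 9 + -5 = 4) = 4 (attained at k = 2)
  C[2][1] = min over k of (A[2][0] + B[0][1] = 4 + 2 = 6, A[2][1] + B[1][1] = 9 + 3 = 12, A[2][2] + B[2][1] = 9 + 9 = 18) = 6 (attained at k = 0)
  C[2][2] = min over k of (A[2][0] + B[0][2] = 4 + 10 = 14, A[2][1] + B[1][2] = 9 + -4 = 5, A[2][2] + B[2][2] = 9 + 1 = 10) = 5 (attained at k = 1)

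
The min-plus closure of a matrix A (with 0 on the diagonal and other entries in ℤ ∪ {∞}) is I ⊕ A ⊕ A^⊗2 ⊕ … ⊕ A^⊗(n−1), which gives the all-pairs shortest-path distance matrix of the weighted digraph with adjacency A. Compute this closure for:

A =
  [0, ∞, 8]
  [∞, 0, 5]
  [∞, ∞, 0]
Closure =
  [0, ∞, 8]
  [∞, 0, 5]
  [∞, ∞, 0]

This is the Floyd-Warshall all-pairs shortest-path computation. For each intermediate vertex k = 0, 1, …, 2, update dist[i][j] ← min(dist[i][j], dist[i][k] + dist[k][j]). The final matrix gives, for each (i, j), the minimum total weight of any directed path from i to j (possibly empty when i = j).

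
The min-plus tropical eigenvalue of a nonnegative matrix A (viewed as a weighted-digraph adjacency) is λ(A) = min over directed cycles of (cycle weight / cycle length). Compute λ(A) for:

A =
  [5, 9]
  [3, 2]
λ(A) = 2

Enumerate directed cycles and compute their means (weight / length). Sample:
  cycle 0 → 0: weight = 5, length = 1, mean = 5/1 ≈ 5.000
  cycle 1 → 1: weight = 2, length = 1, mean = 2/1 ≈ 2.000
  cycle 0 → 1 → 0: weight = 12, length = 2, mean = 12/2 ≈ 6.000
  cycle 1 → 0 → 1: weight = 12, length = 2, mean = 12/2 ≈ 6.000
Minimum mean = 2.000, attained e.g. along the cycle 1 → 1 with weight 2 and length 1. So λ(A) = 2/1 = 2.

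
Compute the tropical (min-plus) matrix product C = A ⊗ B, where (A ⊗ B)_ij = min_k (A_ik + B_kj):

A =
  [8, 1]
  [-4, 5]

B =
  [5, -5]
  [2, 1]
A ⊗ B =
  [3, 2]
  [1, -9]

Apply the min-plus product entry-by-entry:
  C[0][0] = min over k of (A[0][0] + B[0][0] = 8 + 5 = 13, A[0][1] + B[1][0] = 1 + 2 = 3) = 3 (attained at k = 1)
  C[0][1] = min over k of (A[0][0] + B[0][1] = 8 + -5 = 3, A[0][1] + B[1][1] = 1 + 1 = 2) = 2 (attained at k = 1)
  C[1][0] = min over k of (A[1][0] + B[0][0] = -4 + 5 = 1, A[1][1] + B[1][0] = 5 + 2 = 7) = 1 (attained at k = 0)
  C[1][1] = min over k of (A[1][0] + B[0][1] = -4 + -5 = -9, A[1][1] + B[1][1] = 5 + 1 = 6) = -9 (attained at k = 0)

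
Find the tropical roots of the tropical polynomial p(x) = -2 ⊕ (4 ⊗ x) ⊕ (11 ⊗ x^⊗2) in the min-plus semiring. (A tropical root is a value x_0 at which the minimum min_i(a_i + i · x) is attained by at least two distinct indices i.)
Roots: {-7, -6}

Each tropical root is a break point of the lower envelope of the lines y = a_i + i · x (there are 3 lines, with slopes 0, 1, ..., 2). Only the lines that attain the minimum somewhere contribute to roots; other lines are dominated. Here the surviving (envelope) indices are i = 2, i = 1, i = 0.
Intersections between consecutive envelope lines give the roots: for adjacent envelope indices i < j the intersection is x = (a_i − a_j) / (j − i). Reading off the sorted break points: {-7, -6}.
Verification: at each break x_0, at least two indices attain the minimum of min_i(a_i + i · x_0).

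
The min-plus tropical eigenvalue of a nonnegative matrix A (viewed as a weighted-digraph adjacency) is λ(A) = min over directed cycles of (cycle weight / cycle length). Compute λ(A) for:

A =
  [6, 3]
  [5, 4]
λ(A) = 4

Enumerate directed cycles and compute their means (weight / length). Sample:
  cycle 0 → 0: weight = 6, length = 1, mean = 6/1 ≈ 6.000
  cycle 1 → 1: weight = 4, length = 1, mean = 4/1 ≈ 4.000
  cycle 0 → 1 → 0: weight = 8, length = 2, mean = 8/2 ≈ 4.000
  cycle 1 → 0 → 1: weight = 8, length = 2, mean = 8/2 ≈ 4.000
Minimum mean = 4.000, attained e.g. along the cycle 1 → 1 with weight 4 and length 1. So λ(A) = 4/1 = 4.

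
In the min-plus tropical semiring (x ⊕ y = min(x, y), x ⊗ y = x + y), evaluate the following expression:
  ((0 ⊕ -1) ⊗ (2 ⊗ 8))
((0 ⊕ -1) ⊗ (2 ⊗ 8)) = 9

Expand innermost to outermost. Recall ⊕ takes the minimum of its arguments and ⊗ takes their sum. Working out the expression ((0 ⊕ -1) ⊗ (2 ⊗ 8)) gives 9.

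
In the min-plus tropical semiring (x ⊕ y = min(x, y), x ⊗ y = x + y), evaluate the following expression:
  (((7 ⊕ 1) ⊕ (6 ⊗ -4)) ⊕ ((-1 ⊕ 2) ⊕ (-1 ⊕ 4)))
(((7 ⊕ 1) ⊕ (6 ⊗ -4)) ⊕ ((-1 ⊕ 2) ⊕ (-1 ⊕ 4))) = -1

Expand innermost to outermost. Recall ⊕ takes the minimum of its arguments and ⊗ takes their sum. Working out the expression (((7 ⊕ 1) ⊕ (6 ⊗ -4)) ⊕ ((-1 ⊕ 2) ⊕ (-1 ⊕ 4))) gives -1.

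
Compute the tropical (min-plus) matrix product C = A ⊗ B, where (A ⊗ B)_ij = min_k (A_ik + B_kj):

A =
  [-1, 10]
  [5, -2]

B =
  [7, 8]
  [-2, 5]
A ⊗ B =
  [6, 7]
  [-4, 3]

Apply the min-plus product entry-by-entry:
  C[0][0] = min over k of (A[0][0] + B[0][0] = -1 + 7 = 6, A[0][1] + B[1][0] = 10 + -2 = 8) = 6 (attained at k = 0)
  C[0][1] = min over k of (A[0][0] + B[0][1] = -1 + 8 = 7, A[0][1] + B[1][1] = 10 + 5 = 15) = 7 (attained at k = 0)
  C[1][0] = min over k of (A[1][0] + B[0][0] = 5 + 7 = 12, A[1][1] + B[1][0] = -2 + -2 = -4) = -4 (attained at k = 1)
  C[1][1] = min over k of (A[1][0] + B[0][1] = 5 + 8 = 13, A[1][1] + B[1][1] = -2 + 5 = 3) = 3 (attained at k = 1)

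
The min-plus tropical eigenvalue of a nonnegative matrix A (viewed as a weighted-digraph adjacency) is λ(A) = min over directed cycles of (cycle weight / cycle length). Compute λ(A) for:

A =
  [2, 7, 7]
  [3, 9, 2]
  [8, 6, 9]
λ(A) = 2

Enumerate directed cycles and compute their means (weight / length). Sample:
  cycle 0 → 0: weight = 2, length = 1, mean = 2/1 ≈ 2.000
  cycle 1 → 1: weight = 9, length = 1, mean = 9/1 ≈ 9.000
  cycle 2 → 2: weight = 9, length = 1, mean = 9/1 ≈ 9.000
  cycle 0 → 1 → 0: weight = 10, length = 2, mean = 10/2 ≈ 5.000
  cycle 0 → 2 → 0: weight = 15, length = 2, mean = 15/2 ≈ 7.500
  cycle 1 → 0 → 1: weight = 10, length = 2, mean = 10/2 ≈ 5.000
Minimum mean = 2.000, attained e.g. along the cycle 0 → 0 with weight 2 and length 1. So λ(A) = 2/1 = 2.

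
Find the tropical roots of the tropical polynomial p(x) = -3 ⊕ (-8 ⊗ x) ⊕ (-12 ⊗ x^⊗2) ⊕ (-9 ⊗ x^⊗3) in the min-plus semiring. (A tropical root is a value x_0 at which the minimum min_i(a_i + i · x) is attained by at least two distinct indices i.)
Roots: {-3, 4, 5}

Each tropical root is a break point of the lower envelope of the lines y = a_i + i · x (there are 4 lines, with slopes 0, 1, ..., 3). Only the lines that attain the minimum somewhere contribute to roots; other lines are dominated. Here the surviving (envelope) indices are i = 3, i = 2, i = 1, i = 0.
Intersections between consecutive envelope lines give the roots: for adjacent envelope indices i < j the intersection is x = (a_i − a_j) / (j − i). Reading off the sorted break points: {-3, 4, 5}.
Verification: at each break x_0, at least two indices attain the minimum of min_i(a_i + i · x_0).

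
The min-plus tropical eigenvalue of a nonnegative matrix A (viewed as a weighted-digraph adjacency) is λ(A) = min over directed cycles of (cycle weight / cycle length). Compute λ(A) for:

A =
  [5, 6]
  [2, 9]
λ(A) = 4

Enumerate directed cycles and compute their means (weight / length). Sample:
  cycle 0 → 0: weight = 5, length = 1, mean = 5/1 ≈ 5.000
  cycle 1 → 1: weight = 9, length = 1, mean = 9/1 ≈ 9.000
  cycle 0 → 1 → 0: weight = 8, length = 2, mean = 8/2 ≈ 4.000
  cycle 1 → 0 → 1: weight = 8, length = 2, mean = 8/2 ≈ 4.000
Minimum mean = 4.000, attained e.g. along the cycle 0 → 1 → 0 with weight 8 and length 2. So λ(A) = 8/2 = 4.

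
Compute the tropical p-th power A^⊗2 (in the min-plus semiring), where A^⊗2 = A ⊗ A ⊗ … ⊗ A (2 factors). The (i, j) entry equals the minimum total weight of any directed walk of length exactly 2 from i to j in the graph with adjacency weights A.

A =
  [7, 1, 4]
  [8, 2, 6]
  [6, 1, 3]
A^⊗2 =
  [9, 3, 7]
  [10, 4, 8]
  [9, 3, 6]

Each entry (A^⊗2)_ij equals the minimum over all length-2 walks i = v_0 → v_1 → … → v_2 = j of Σ_t A[v_t][v_{t+1}]. For example, for (i, j) = (0, 2) we minimise over 3 possible intermediate vertex sequences; the minimum is 7, attained along the walk 0 → 1 → 2.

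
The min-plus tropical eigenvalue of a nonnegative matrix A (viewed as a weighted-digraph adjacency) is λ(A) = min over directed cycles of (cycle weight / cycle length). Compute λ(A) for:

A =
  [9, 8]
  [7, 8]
λ(A) = 15/2

Enumerate directed cycles and compute their means (weight / length). Sample:
  cycle 0 → 0: weight = 9, length = 1, mean = 9/1 ≈ 9.000
  cycle 1 → 1: weight = 8, length = 1, mean = 8/1 ≈ 8.000
  cycle 0 → 1 → 0: weight = 15, length = 2, mean = 15/2 ≈ 7.500
  cycle 1 → 0 → 1: weight = 15, length = 2, mean = 15/2 ≈ 7.500
Minimum mean = 7.500, attained e.g. along the cycle 0 → 1 → 0 with weight 15 and length 2. So λ(A) = 15/2 = 15/2.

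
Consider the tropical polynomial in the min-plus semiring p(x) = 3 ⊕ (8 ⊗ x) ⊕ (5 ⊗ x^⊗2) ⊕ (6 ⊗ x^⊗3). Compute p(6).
p(6) = 3

A tropical monomial a ⊗ x^⊗i evaluates to a + i · x. Evaluating each term at x = 6:
  Term 0 contributes 3 + 0 · 6 = 3
  Term 1 contributes 8 + 1 · 6 = 14
  Term 2 contributes 5 + 2 · 6 = 17
  Term 3 contributes 6 + 3 · 6 = 24
p(6) = ⊕ of these = min[3, 14, 17, 24] = 3.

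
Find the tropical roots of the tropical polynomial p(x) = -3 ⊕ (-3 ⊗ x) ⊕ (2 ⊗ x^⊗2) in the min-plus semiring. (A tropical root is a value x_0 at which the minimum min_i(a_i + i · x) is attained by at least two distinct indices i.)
Roots: {-5, 0}

Each tropical root is a break point of the lower envelope of the lines y = a_i + i · x (there are 3 lines, with slopes 0, 1, ..., 2). Only the lines that attain the minimum somewhere contribute to roots; other lines are dominated. Here the surviving (envelope) indices are i = 2, i = 1, i = 0.
Intersections between consecutive envelope lines give the roots: for adjacent envelope indices i < j the intersection is x = (a_i − a_j) / (j − i). Reading off the sorted break points: {-5, 0}.
Verification: at each break x_0, at least two indices attain the minimum of min_i(a_i + i · x_0).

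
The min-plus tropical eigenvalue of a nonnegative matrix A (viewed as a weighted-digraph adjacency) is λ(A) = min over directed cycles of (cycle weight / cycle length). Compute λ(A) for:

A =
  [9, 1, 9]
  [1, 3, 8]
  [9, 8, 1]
λ(A) = 1

Enumerate directed cycles and compute their means (weight / length). Sample:
  cycle 0 → 0: weight = 9, length = 1, mean = 9/1 ≈ 9.000
  cycle 1 → 1: weight = 3, length = 1, mean = 3/1 ≈ 3.000
  cycle 2 → 2: weight = 1, length = 1, mean = 1/1 ≈ 1.000
  cycle 0 → 1 → 0: weight = 2, length = 2, mean = 2/2 ≈ 1.000
  cycle 0 → 2 → 0: weight = 18, length = 2, mean = 18/2 ≈ 9.000
  cycle 1 → 0 → 1: weight = 2, length = 2, mean = 2/2 ≈ 1.000
Minimum mean = 1.000, attained e.g. along the cycle 2 → 2 with weight 1 and length 1. So λ(A) = 1/1 = 1.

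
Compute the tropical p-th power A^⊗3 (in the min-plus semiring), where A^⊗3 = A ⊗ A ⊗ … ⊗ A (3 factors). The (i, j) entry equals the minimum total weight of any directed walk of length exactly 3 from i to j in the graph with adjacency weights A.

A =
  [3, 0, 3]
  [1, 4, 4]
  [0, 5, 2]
A^⊗3 =
  [4, 1, 4]
  [2, 4, 5]
  [1, 2, 4]

Each entry (A^⊗3)_ij equals the minimum over all length-3 walks i = v_0 → v_1 → … → v_3 = j of Σ_t A[v_t][v_{t+1}]. For example, for (i, j) = (0, 2) we minimise over 9 possible intermediate vertex sequences; the minimum is 4, attained along the walk 0 → 1 → 0 → 2.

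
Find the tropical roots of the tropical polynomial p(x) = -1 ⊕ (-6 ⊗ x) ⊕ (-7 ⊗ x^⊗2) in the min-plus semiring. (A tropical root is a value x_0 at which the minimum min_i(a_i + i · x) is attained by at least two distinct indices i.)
Roots: {1, 5}

Each tropical root is a break point of the lower envelope of the lines y = a_i + i · x (there are 3 lines, with slopes 0, 1, ..., 2). Only the lines that attain the minimum somewhere contribute to roots; other lines are dominated. Here the surviving (envelope) indices are i = 2, i = 1, i = 0.
Intersections between consecutive envelope lines give the roots: for adjacent envelope indices i < j the intersection is x = (a_i − a_j) / (j − i). Reading off the sorted break points: {1, 5}.
Verification: at each break x_0, at least two indices attain the minimum of min_i(a_i + i · x_0).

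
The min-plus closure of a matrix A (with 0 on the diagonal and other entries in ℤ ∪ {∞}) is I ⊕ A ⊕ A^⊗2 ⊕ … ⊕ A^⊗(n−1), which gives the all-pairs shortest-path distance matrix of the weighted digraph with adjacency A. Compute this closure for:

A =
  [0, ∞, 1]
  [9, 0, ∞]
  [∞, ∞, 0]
Closure =
  [0, ∞, 1]
  [9, 0, 10]
  [∞, ∞, 0]

This is the Floyd-Warshall all-pairs shortest-path computation. For each intermediate vertex k = 0, 1, …, 2, update dist[i][j] ← min(dist[i][j], dist[i][k] + dist[k][j]). The final matrix gives, for each (i, j), the minimum total weight of any directed path from i to j (possibly empty when i = j).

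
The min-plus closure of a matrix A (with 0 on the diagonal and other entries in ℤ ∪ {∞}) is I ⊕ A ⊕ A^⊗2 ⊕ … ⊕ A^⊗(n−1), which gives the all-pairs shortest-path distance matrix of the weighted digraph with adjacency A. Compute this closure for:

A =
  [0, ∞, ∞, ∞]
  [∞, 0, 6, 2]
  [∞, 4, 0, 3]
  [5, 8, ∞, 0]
Closure =
  [0, ∞, ∞, ∞]
  [7, 0, 6, 2]
  [8, 4, 0, 3]
  [5, 8, 14, 0]

This is the Floyd-Warshall all-pairs shortest-path computation. For each intermediate vertex k = 0, 1, …, 3, update dist[i][j] ← min(dist[i][j], dist[i][k] + dist[k][j]). The final matrix gives, for each (i, j), the minimum total weight of any directed path from i to j (possibly empty when i = j).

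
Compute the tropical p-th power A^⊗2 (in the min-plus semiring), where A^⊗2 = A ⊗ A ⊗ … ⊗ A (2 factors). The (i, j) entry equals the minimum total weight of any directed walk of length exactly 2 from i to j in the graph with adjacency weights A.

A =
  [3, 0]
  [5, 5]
A^⊗2 =
  [5, 3]
  [8, 5]

Each entry (A^⊗2)_ij equals the minimum over all length-2 walks i = v_0 → v_1 → … → v_2 = j of Σ_t A[v_t][v_{t+1}]. For example, for (i, j) = (0, 1) we minimise over 2 possible intermediate vertex sequences; the minimum is 3, attained along the walk 0 → 0 → 1.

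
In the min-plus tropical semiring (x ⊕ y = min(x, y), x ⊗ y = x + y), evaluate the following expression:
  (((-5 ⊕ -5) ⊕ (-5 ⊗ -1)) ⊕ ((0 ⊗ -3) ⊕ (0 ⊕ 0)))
(((-5 ⊕ -5) ⊕ (-5 ⊗ -1)) ⊕ ((0 ⊗ -3) ⊕ (0 ⊕ 0))) = -6

Expand innermost to outermost. Recall ⊕ takes the minimum of its arguments and ⊗ takes their sum. Working out the expression (((-5 ⊕ -5) ⊕ (-5 ⊗ -1)) ⊕ ((0 ⊗ -3) ⊕ (0 ⊕ 0))) gives -6.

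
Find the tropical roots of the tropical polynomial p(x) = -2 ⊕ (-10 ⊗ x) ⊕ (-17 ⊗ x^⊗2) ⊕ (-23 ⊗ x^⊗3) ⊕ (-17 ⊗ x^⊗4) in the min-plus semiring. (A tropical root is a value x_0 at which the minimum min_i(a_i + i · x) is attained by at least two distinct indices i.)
Roots: {-6, 6, 7, 8}

Each tropical root is a break point of the lower envelope of the lines y = a_i + i · x (there are 5 lines, with slopes 0, 1, ..., 4). Only the lines that attain the minimum somewhere contribute to roots; other lines are dominated. Here the surviving (envelope) indices are i = 4, i = 3, i = 2, i = 1, i = 0.
Intersections between consecutive envelope lines give the roots: for adjacent envelope indices i < j the intersection is x = (a_i − a_j) / (j − i). Reading off the sorted break points: {-6, 6, 7, 8}.
Verification: at each break x_0, at least two indices attain the minimum of min_i(a_i + i · x_0).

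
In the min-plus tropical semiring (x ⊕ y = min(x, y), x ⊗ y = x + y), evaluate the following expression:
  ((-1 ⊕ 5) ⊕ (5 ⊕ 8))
((-1 ⊕ 5) ⊕ (5 ⊕ 8)) = -1

Expand innermost to outermost. Recall ⊕ takes the minimum of its arguments and ⊗ takes their sum. Working out the expression ((-1 ⊕ 5) ⊕ (5 ⊕ 8)) gives -1.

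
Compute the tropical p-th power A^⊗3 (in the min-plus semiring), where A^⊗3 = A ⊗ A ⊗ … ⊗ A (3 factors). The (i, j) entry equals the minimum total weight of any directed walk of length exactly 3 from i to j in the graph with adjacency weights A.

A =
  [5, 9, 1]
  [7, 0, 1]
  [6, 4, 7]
A^⊗3 =
  [12, 5, 6]
  [7, 0, 1]
  [11, 4, 5]

Each entry (A^⊗3)_ij equals the minimum over all length-3 walks i = v_0 → v_1 → … → v_3 = j of Σ_t A[v_t][v_{t+1}]. For example, for (i, j) = (0, 2) we minimise over 9 possible intermediate vertex sequences; the minimum is 6, attained along the walk 0 → 2 → 1 → 2.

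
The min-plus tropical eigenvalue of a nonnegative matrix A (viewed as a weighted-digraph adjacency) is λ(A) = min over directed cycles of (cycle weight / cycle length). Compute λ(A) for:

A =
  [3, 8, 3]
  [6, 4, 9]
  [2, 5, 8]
λ(A) = 5/2

Enumerate directed cycles and compute their means (weight / length). Sample:
  cycle 0 → 0: weight = 3, length = 1, mean = 3/1 ≈ 3.000
  cycle 1 → 1: weight = 4, length = 1, mean = 4/1 ≈ 4.000
  cycle 2 → 2: weight = 8, length = 1, mean = 8/1 ≈ 8.000
  cycle 0 → 1 → 0: weight = 14, length = 2, mean = 14/2 ≈ 7.000
  cycle 0 → 2 → 0: weight = 5, length = 2, mean = 5/2 ≈ 2.500
  cycle 1 → 0 → 1: weight = 14, length = 2, mean = 14/2 ≈ 7.000
Minimum mean = 2.500, attained e.g. along the cycle 0 → 2 → 0 with weight 5 and length 2. So λ(A) = 5/2 = 5/2.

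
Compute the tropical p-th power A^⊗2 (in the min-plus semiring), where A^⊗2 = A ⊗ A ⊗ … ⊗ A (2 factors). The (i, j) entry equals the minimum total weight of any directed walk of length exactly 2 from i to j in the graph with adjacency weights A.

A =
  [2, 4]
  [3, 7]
A^⊗2 =
  [4, 6]
  [5, 7]

Each entry (A^⊗2)_ij equals the minimum over all length-2 walks i = v_0 → v_1 → … → v_2 = j of Σ_t A[v_t][v_{t+1}]. For example, for (i, j) = (0, 1) we minimise over 2 possible intermediate vertex sequences; the minimum is 6, attained along the walk 0 → 0 → 1.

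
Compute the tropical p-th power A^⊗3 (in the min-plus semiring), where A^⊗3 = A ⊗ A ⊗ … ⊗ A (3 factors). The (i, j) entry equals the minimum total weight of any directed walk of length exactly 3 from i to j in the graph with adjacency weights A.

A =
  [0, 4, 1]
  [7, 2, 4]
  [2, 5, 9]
A^⊗3 =
  [0, 4, 1]
  [6, 6, 7]
  [2, 6, 3]

Each entry (A^⊗3)_ij equals the minimum over all length-3 walks i = v_0 → v_1 → … → v_3 = j of Σ_t A[v_t][v_{t+1}]. For example, for (i, j) = (0, 2) we minimise over 9 possible intermediate vertex sequences; the minimum is 1, attained along the walk 0 → 0 → 0 → 2.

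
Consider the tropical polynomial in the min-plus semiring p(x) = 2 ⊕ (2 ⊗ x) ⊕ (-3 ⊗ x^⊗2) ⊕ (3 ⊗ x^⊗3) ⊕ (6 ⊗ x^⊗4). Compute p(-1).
p(-1) = -5

A tropical monomial a ⊗ x^⊗i evaluates to a + i · x. Evaluating each term at x = -1:
  Term 0 contributes 2 + 0 · -1 = 2
  Term 1 contributes 2 + 1 · -1 = 1
  Term 2 contributes -3 + 2 · -1 = -5
  Term 3 contributes 3 + 3 · -1 = 0
  Term 4 contributes 6 + 4 · -1 = 2
p(-1) = ⊕ of these = min[2, 1, -5, 0, 2] = -5.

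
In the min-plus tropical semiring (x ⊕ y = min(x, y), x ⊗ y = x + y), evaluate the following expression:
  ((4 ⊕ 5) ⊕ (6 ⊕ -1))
((4 ⊕ 5) ⊕ (6 ⊕ -1)) = -1

Expand innermost to outermost. Recall ⊕ takes the minimum of its arguments and ⊗ takes their sum. Working out the expression ((4 ⊕ 5) ⊕ (6 ⊕ -1)) gives -1.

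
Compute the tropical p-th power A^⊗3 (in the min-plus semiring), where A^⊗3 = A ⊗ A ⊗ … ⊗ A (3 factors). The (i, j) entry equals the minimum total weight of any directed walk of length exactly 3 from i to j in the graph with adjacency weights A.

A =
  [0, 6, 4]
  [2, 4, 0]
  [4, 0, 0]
A^⊗3 =
  [0, 4, 4]
  [2, 0, 0]
  [2, 0, 0]

Each entry (A^⊗3)_ij equals the minimum over all length-3 walks i = v_0 → v_1 → … → v_3 = j of Σ_t A[v_t][v_{t+1}]. For example, for (i, j) = (0, 2) we minimise over 9 possible intermediate vertex sequences; the minimum is 4, attained along the walk 0 → 0 → 0 → 2.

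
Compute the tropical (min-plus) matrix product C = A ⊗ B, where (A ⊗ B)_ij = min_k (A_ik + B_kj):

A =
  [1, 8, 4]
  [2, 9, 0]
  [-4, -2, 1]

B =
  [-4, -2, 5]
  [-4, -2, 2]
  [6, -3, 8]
A ⊗ B =
  [-3, -1, 6]
  [-2, -3, 7]
  [-8, -6, 0]

Apply the min-plus product entry-by-entry:
  C[0][0] = min over k of (A[0][0] + B[0][0] = 1 + -4 = -3, A[0][1] + B[1][0] = 8 + -4 = 4, A[0][2] + B[2][0] = 4 + 6 = 10) = -3 (attained at k = 0)
  C[0][1] = min over k of (A[0][0] + B[0][1] = 1 + -2 = -1, A[0][1] + B[1][1] = 8 + -2 = 6, A[0][2] + B[2][1] = 4 + -3 = 1) = -1 (attained at k = 0)
  C[0][2] = min over k of (A[0][0] + B[0][2] = 1 + 5 = 6, A[0][1] + B[1][2] = 8 + 2 = 10, A[0][2] + B[2][2] = 4 + 8 = 12) = 6 (attained at k = 0)
  C[1][0] = min over k of (A[1][0] + B[0][0] = 2 + -4 = -2, A[1][1] + B[1][0] = 9 + -4 = 5, A[1][2] + B[2][0] = 0 + 6 = 6) = -2 (attained at k = 0)
  C[1][1] = min over k of (A[1][0] + B[0][1] = 2 + -2 = 0, A[1][1] + B[1][1] = 9 + -2 = 7, A[1][2] + B[2][1] = 0 + -3 = -3) = -3 (attained at k = 2)
  C[1][2] = min over k of (A[1][0] + B[0][2] = 2 + 5 = 7, A[1][1] + B[1][2] = 9 + 2 = 11, A[1][2] + B[2][2] = 0 + 8 = 8) = 7 (attained at k = 0)
  C[2][0] = min over k of (A[2][0] + B[0][0] = -4 + -4 = -8, A[2][1] + B[1][0] = -2 + -4 = -6, A[2][2] + B[2][0] = 1 + 6 = 7) = -8 (attained at k = 0)
  C[2][1] = min over k of (A[2][0] + B[0][1] = -4 + -2 = -6, A[2][1] + B[1][1] = -2 + -2 = -4, A[2][2] + B[2][1] = 1 + -3 = -2) = -6 (attained at k = 0)
  C[2][2] = min over k of (A[2][0] + B[0][2] = -4 + 5 = 1, A[2][1] + B[1][2] = -2 + 2 = 0, A[2][2] + B[2][2] = 1 + 8 = 9) = 0 (attained at k = 1)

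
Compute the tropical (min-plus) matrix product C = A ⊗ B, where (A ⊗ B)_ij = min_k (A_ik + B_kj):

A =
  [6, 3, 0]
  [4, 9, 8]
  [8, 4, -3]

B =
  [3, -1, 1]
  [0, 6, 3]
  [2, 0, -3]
A ⊗ B =
  [2, 0, -3]
  [7, 3, 5]
  [-1, -3, -6]

Apply the min-plus product entry-by-entry:
  C[0][0] = min over k of (A[0][0] + B[0][0] = 6 + 3 = 9, A[0][1] + B[1][0] = 3 + 0 = 3, A[0][2] + B[2][0] = 0 + 2 = 2) = 2 (attained at k = 2)
  C[0][1] = min over k of (A[0][0] + B[0][1] = 6 + -1 = 5, A[0][1] + B[1][1] = 3 + 6 = 9, A[0][2] + B[2][1] = 0 + 0 = 0) = 0 (attained at k = 2)
  C[0][2] = min over k of (A[0][0] + B[0][2] = 6 + 1 = 7, A[0][1] + B[1][2] = 3 + 3 = 6, A[0][2] + B[2][2] = 0 + -3 = -3) = -3 (attained at k = 2)
  C[1][0] = min over k of (A[1][0] + B[0][0] = 4 + 3 = 7, A[1][1] + B[1][0] = 9 + 0 = 9, A[1][2] + B[2][0] = 8 + 2 = 10) = 7 (attained at k = 0)
  C[1][1] = min over k of (A[1][0] + B[0][1] = 4 + -1 = 3, A[1][1] + B[1][1] = 9 + 6 = 15, A[1][2] + B[2][1] = 8 + 0 = 8) = 3 (attained at k = 0)
  C[1][2] = min over k of (A[1][0] + B[0][2] = 4 + 1 = 5, A[1][1] + B[1][2] = 9 + 3 = 12, A[1][2] + B[2][2] = 8 + -3 = 5) = 5 (attained at k = 0)
  C[2][0] = min over k of (A[2][0] + B[0][0] = 8 + 3 = 11, A[2][1] + B[1][0] = 4 + 0 = 4, A[2][2] + B[2][0] = -3 + 2 = -1) = -1 (attained at k = 2)
  C[2][1] = min over k of (A[2][0] + B[0][1] = 8 + -1 = 7, A[2][1] + B[1][1] = 4 + 6 = 10, A[2][2] + B[2][1] = -3 + 0 = -3) = -3 (attained at k = 2)
  C[2][2] = min over k of (A[2][0] + B[0][2] = 8 + 1 = 9, A[2][1] + B[1][2] = 4 + 3 = 7, A[2][2] + B[2][2] = -3 + -3 = -6) = -6 (attained at k = 2)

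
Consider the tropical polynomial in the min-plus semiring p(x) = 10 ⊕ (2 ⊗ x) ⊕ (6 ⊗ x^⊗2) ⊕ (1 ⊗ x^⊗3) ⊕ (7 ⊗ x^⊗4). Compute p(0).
p(0) = 1

A tropical monomial a ⊗ x^⊗i evaluates to a + i · x. Evaluating each term at x = 0:
  Term 0 contributes 10 + 0 · 0 = 10
  Term 1 contributes 2 + 1 · 0 = 2
  Term 2 contributes 6 + 2 · 0 = 6
  Term 3 contributes 1 + 3 · 0 = 1
  Term 4 contributes 7 + 4 · 0 = 7
p(0) = ⊕ of these = min[10, 2, 6, 1, 7] = 1.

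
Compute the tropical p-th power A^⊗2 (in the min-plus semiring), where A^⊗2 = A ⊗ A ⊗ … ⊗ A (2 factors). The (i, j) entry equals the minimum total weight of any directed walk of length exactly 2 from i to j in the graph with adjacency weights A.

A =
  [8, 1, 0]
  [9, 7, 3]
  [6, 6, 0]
A^⊗2 =
  [6, 6, 0]
  [9, 9, 3]
  [6, 6, 0]

Each entry (A^⊗2)_ij equals the minimum over all length-2 walks i = v_0 → v_1 → … → v_2 = j of Σ_t A[v_t][v_{t+1}]. For example, for (i, j) = (0, 2) we minimise over 3 possible intermediate vertex sequences; the minimum is 0, attained along the walk 0 → 2 → 2.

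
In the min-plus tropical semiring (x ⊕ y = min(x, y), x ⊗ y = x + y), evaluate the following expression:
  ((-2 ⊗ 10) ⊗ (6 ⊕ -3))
((-2 ⊗ 10) ⊗ (6 ⊕ -3)) = 5

Expand innermost to outermost. Recall ⊕ takes the minimum of its arguments and ⊗ takes their sum. Working out the expression ((-2 ⊗ 10) ⊗ (6 ⊕ -3)) gives 5.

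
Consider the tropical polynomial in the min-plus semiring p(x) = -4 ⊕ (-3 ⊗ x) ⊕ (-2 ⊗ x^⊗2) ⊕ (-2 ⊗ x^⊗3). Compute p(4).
p(4) = -4

A tropical monomial a ⊗ x^⊗i evaluates to a + i · x. Evaluating each term at x = 4:
  Term 0 contributes -4 + 0 · 4 = -4
  Term 1 contributes -3 + 1 · 4 = 1
  Term 2 contributes -2 + 2 · 4 = 6
  Term 3 contributes -2 + 3 · 4 = 10
p(4) = ⊕ of these = min[-4, 1, 6, 10] = -4.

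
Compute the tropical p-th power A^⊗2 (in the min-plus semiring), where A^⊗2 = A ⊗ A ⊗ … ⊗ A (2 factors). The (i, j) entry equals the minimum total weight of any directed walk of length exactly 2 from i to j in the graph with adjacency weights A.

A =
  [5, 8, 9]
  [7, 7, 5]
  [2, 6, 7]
A^⊗2 =
  [10, 13, 13]
  [7, 11, 12]
  [7, 10, 11]

Each entry (A^⊗2)_ij equals the minimum over all length-2 walks i = v_0 → v_1 → … → v_2 = j of Σ_t A[v_t][v_{t+1}]. For example, for (i, j) = (0, 2) we minimise over 3 possible intermediate vertex sequences; the minimum is 13, attained along the walk 0 → 1 → 2.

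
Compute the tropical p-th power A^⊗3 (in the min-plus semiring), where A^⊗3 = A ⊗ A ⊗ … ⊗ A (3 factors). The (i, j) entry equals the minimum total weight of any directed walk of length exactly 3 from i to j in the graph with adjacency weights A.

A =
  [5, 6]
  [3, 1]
A^⊗3 =
  [10, 8]
  [5, 3]

Each entry (A^⊗3)_ij equals the minimum over all length-3 walks i = v_0 → v_1 → … → v_3 = j of Σ_t A[v_t][v_{t+1}]. For example, for (i, j) = (0, 1) we minimise over 4 possible intermediate vertex sequences; the minimum is 8, attained along the walk 0 → 1 → 1 → 1.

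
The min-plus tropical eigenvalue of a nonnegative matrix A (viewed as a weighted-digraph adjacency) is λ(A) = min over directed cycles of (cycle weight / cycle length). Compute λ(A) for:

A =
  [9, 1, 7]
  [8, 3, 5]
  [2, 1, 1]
λ(A) = 1

Enumerate directed cycles and compute their means (weight / length). Sample:
  cycle 0 → 0: weight = 9, length = 1, mean = 9/1 ≈ 9.000
  cycle 1 → 1: weight = 3, length = 1, mean = 3/1 ≈ 3.000
  cycle 2 → 2: weight = 1, length = 1, mean = 1/1 ≈ 1.000
  cycle 0 → 1 → 0: weight = 9, length = 2, mean = 9/2 ≈ 4.500
  cycle 0 → 2 → 0: weight = 9, length = 2, mean = 9/2 ≈ 4.500
  cycle 1 → 0 → 1: weight = 9, length = 2, mean = 9/2 ≈ 4.500
Minimum mean = 1.000, attained e.g. along the cycle 2 → 2 with weight 1 and length 1. So λ(A) = 1/1 = 1.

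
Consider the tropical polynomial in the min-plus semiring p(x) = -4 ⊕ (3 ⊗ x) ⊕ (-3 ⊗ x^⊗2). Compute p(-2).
p(-2) = -7

A tropical monomial a ⊗ x^⊗i evaluates to a + i · x. Evaluating each term at x = -2:
  Term 0 contributes -4 + 0 · -2 = -4
  Term 1 contributes 3 + 1 · -2 = 1
  Term 2 contributes -3 + 2 · -2 = -7
p(-2) = ⊕ of these = min[-4, 1, -7] = -7.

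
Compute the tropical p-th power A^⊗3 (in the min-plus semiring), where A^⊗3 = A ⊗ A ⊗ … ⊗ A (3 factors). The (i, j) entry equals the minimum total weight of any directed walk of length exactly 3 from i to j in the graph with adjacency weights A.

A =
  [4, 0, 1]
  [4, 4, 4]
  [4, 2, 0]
A^⊗3 =
  [5, 3, 1]
  [8, 6, 4]
  [4, 2, 0]

Each entry (A^⊗3)_ij equals the minimum over all length-3 walks i = v_0 → v_1 → … → v_3 = j of Σ_t A[v_t][v_{t+1}]. For example, for (i, j) = (0, 2) we minimise over 9 possible intermediate vertex sequences; the minimum is 1, attained along the walk 0 → 2 → 2 → 2.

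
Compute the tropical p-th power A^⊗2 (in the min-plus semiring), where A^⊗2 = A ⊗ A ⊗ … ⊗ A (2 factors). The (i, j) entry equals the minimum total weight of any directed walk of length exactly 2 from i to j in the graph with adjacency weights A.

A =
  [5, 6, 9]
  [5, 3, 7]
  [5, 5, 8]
A^⊗2 =
  [10, 9, 13]
  [8, 6, 10]
  [10, 8, 12]

Each entry (A^⊗2)_ij equals the minimum over all length-2 walks i = v_0 → v_1 → … → v_2 = j of Σ_t A[v_t][v_{t+1}]. For example, for (i, j) = (0, 2) we minimise over 3 possible intermediate vertex sequences; the minimum is 13, attained along the walk 0 → 1 → 2.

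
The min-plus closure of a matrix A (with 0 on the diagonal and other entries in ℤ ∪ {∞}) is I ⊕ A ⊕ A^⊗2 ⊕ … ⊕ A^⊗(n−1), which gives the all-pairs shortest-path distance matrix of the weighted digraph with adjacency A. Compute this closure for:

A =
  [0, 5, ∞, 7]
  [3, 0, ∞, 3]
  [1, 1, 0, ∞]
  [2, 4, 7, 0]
Closure =
  [0, 5, 14, 7]
  [3, 0, 10, 3]
  [1, 1, 0, 4]
  [2, 4, 7, 0]

This is the Floyd-Warshall all-pairs shortest-path computation. For each intermediate vertex k = 0, 1, …, 3, update dist[i][j] ← min(dist[i][j], dist[i][k] + dist[k][j]). The final matrix gives, for each (i, j), the minimum total weight of any directed path from i to j (possibly empty when i = j).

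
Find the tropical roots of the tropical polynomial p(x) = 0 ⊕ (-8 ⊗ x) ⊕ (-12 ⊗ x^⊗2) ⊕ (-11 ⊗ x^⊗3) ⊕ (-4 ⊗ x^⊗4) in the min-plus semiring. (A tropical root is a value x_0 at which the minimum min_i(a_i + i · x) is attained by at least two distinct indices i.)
Roots: {-7, -1, 4, 8}

Each tropical root is a break point of the lower envelope of the lines y = a_i + i · x (there are 5 lines, with slopes 0, 1, ..., 4). Only the lines that attain the minimum somewhere contribute to roots; other lines are dominated. Here the surviving (envelope) indices are i = 4, i = 3, i = 2, i = 1, i = 0.
Intersections between consecutive envelope lines give the roots: for adjacent envelope indices i < j the intersection is x = (a_i − a_j) / (j − i). Reading off the sorted break points: {-7, -1, 4, 8}.
Verification: at each break x_0, at least two indices attain the minimum of min_i(a_i + i · x_0).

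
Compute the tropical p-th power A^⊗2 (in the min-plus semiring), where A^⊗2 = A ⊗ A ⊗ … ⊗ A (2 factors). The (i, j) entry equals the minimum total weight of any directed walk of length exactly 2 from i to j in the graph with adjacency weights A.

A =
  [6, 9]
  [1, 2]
A^⊗2 =
  [10, 11]
  [3, 4]

Each entry (A^⊗2)_ij equals the minimum over all length-2 walks i = v_0 → v_1 → … → v_2 = j of Σ_t A[v_t][v_{t+1}]. For example, for (i, j) = (0, 1) we minimise over 2 possible intermediate vertex sequences; the minimum is 11, attained along the walk 0 → 1 → 1.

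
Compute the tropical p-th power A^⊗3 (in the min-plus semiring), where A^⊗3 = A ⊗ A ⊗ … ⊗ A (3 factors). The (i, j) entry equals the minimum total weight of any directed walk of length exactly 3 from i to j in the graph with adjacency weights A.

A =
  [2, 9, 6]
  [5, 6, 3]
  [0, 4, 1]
A^⊗3 =
  [6, 11, 8]
  [4, 8, 5]
  [2, 6, 3]

Each entry (A^⊗3)_ij equals the minimum over all length-3 walks i = v_0 → v_1 → … → v_3 = j of Σ_t A[v_t][v_{t+1}]. For example, for (i, j) = (0, 2) we minimise over 9 possible intermediate vertex sequences; the minimum is 8, attained along the walk 0 → 2 → 2 → 2.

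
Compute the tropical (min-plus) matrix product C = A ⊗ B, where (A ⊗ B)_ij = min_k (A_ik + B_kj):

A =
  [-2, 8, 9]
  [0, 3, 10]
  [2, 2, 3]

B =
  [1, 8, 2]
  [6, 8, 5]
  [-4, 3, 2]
A ⊗ B =
  [-1, 6, 0]
  [1, 8, 2]
  [-1, 6, 4]

Apply the min-plus product entry-by-entry:
  C[0][0] = min over k of (A[0][0] + B[0][0] = -2 + 1 = -1, A[0][1] + B[1][0] = 8 + 6 = 14, A[0][2] + B[2][0] = 9 + -4 = 5) = -1 (attained at k = 0)
  C[0][1] = min over k of (A[0][0] + B[0][1] = -2 + 8 = 6, A[0][1] + B[1][1] = 8 + 8 = 16, A[0][2] + B[2][1] = 9 + 3 = 12) = 6 (attained at k = 0)
  C[0][2] = min over k of (A[0][0] + B[0][2] = -2 + 2 = 0, A[0][1] + B[1][2] = 8 + 5 = 13, A[0][2] + B[2][2] = 9 + 2 = 11) = 0 (attained at k = 0)
  C[1][0] = min over k of (A[1][0] + B[0][0] = 0 + 1 = 1, A[1][1] + B[1][0] = 3 + 6 = 9, A[1][2] + B[2][0] = 10 + -4 = 6) = 1 (attained at k = 0)
  C[1][1] = min over k of (A[1][0] + B[0][1] = 0 + 8 = 8, A[1][1] + B[1][1] = 3 + 8 = 11, A[1][2] + B[2][1] = 10 + 3 = 13) = 8 (attained at k = 0)
  C[1][2] = min over k of (A[1][0] + B[0][2] = 0 + 2 = 2, A[1][1] + B[1][2] = 3 + 5 = 8, A[1][2] + B[2][2] = 10 + 2 = 12) = 2 (attained at k = 0)
  C[2][0] = min over k of (A[2][0] + B[0][0] = 2 + 1 = 3, A[2][1] + B[1][0] = 2 + 6 = 8, A[2][2] + B[2][0] = 3 + -4 = -1) = -1 (attained at k = 2)
  C[2][1] = min over k of (A[2][0] + B[0][1] = 2 + 8 = 10, A[2][1] + B[1][1] = 2 + 8 = 10, A[2][2] + B[2][1] = 3 + 3 = 6) = 6 (attained at k = 2)
  C[2][2] = min over k of (A[2][0] + B[0][2] = 2 + 2 = 4, A[2][1] + B[1][2] = 2 + 5 = 7, A[2][2] + B[2][2] = 3 + 2 = 5) = 4 (attained at k = 0)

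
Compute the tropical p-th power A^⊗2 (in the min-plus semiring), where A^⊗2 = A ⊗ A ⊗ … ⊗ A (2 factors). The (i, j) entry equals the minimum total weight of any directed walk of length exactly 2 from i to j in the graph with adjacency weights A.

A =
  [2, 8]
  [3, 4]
A^⊗2 =
  [4, 10]
  [5, 8]

Each entry (A^⊗2)_ij equals the minimum over all length-2 walks i = v_0 → v_1 → … → v_2 = j of Σ_t A[v_t][v_{t+1}]. For example, for (i, j) = (0, 1) we minimise over 2 possible intermediate vertex sequences; the minimum is 10, attained along the walk 0 → 0 → 1.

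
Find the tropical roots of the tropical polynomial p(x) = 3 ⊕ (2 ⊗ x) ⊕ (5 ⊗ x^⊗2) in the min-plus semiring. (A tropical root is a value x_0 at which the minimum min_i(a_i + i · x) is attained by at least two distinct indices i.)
Roots: {-3, 1}

Each tropical root is a break point of the lower envelope of the lines y = a_i + i · x (there are 3 lines, with slopes 0, 1, ..., 2). Only the lines that attain the minimum somewhere contribute to roots; other lines are dominated. Here the surviving (envelope) indices are i = 2, i = 1, i = 0.
Intersections between consecutive envelope lines give the roots: for adjacent envelope indices i < j the intersection is x = (a_i − a_j) / (j − i). Reading off the sorted break points: {-3, 1}.
Verification: at each break x_0, at least two indices attain the minimum of min_i(a_i + i · x_0).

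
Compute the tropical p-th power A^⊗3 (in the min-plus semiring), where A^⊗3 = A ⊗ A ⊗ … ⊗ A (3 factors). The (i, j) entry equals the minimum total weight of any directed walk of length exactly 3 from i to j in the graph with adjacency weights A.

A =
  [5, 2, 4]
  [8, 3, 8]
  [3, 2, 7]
A^⊗3 =
  [12, 8, 11]
  [14, 9, 14]
  [10, 8, 12]

Each entry (A^⊗3)_ij equals the minimum over all length-3 walks i = v_0 → v_1 → … → v_3 = j of Σ_t A[v_t][v_{t+1}]. For example, for (i, j) = (0, 2) we minimise over 9 possible intermediate vertex sequences; the minimum is 11, attained along the walk 0 → 2 → 0 → 2.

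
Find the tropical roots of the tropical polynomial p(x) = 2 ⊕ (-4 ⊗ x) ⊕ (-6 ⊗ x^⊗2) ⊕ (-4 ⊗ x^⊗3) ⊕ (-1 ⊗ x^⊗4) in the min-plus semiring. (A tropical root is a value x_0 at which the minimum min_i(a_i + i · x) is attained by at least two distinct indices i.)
Roots: {-3, -2, 2, 6}

Each tropical root is a break point of the lower envelope of the lines y = a_i + i · x (there are 5 lines, with slopes 0, 1, ..., 4). Only the lines that attain the minimum somewhere contribute to roots; other lines are dominated. Here the surviving (envelope) indices are i = 4, i = 3, i = 2, i = 1, i = 0.
Intersections between consecutive envelope lines give the roots: for adjacent envelope indices i < j the intersection is x = (a_i − a_j) / (j − i). Reading off the sorted break points: {-3, -2, 2, 6}.
Verification: at each break x_0, at least two indices attain the minimum of min_i(a_i + i · x_0).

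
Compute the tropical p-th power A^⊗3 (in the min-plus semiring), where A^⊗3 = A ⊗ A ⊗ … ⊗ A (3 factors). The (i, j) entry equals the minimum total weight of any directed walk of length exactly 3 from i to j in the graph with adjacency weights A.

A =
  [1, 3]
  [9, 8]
A^⊗3 =
  [3, 5]
  [11, 13]

Each entry (A^⊗3)_ij equals the minimum over all length-3 walks i = v_0 → v_1 → … → v_3 = j of Σ_t A[v_t][v_{t+1}]. For example, for (i, j) = (0, 1) we minimise over 4 possible intermediate vertex sequences; the minimum is 5, attained along the walk 0 → 0 → 0 → 1.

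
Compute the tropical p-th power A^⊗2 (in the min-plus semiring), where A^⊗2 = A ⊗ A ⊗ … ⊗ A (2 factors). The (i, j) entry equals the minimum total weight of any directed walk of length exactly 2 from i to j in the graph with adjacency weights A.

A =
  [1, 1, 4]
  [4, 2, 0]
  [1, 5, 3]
A^⊗2 =
  [2, 2, 1]
  [1, 4, 2]
  [2, 2, 5]

Each entry (A^⊗2)_ij equals the minimum over all length-2 walks i = v_0 → v_1 → … → v_2 = j of Σ_t A[v_t][v_{t+1}]. For example, for (i, j) = (0, 2) we minimise over 3 possible intermediate vertex sequences; the minimum is 1, attained along the walk 0 → 1 → 2.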